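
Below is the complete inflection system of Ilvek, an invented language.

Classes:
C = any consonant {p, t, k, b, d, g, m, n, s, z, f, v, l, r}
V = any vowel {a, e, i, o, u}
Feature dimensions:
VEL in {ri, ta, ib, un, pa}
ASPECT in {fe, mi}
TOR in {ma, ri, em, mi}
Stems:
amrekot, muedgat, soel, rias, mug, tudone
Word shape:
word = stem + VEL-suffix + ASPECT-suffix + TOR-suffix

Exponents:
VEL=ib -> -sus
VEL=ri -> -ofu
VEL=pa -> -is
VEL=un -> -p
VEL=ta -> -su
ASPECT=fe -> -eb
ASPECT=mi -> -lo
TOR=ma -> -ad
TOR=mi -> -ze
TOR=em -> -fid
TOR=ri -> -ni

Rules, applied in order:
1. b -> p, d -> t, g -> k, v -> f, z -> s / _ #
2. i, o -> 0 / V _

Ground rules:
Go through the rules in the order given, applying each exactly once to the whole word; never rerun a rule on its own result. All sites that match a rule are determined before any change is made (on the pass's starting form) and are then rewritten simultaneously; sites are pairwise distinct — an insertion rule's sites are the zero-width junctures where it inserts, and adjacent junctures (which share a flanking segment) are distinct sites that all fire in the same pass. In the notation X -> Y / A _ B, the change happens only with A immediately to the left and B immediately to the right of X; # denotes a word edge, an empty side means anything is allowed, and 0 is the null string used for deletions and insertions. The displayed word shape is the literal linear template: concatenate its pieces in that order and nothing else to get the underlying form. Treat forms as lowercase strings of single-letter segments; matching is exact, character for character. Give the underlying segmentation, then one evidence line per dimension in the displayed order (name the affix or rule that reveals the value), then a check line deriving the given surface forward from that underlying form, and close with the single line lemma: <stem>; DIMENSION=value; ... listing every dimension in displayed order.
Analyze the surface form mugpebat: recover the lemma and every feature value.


underlying: mug-p-eb-ad
VEL=un - signalled by the affix -p
ASPECT=fe - signalled by the affix -eb
TOR=ma - signalled by the affix -ad
check: mugpebad -> mugpebat -> mugpebat
lemma: mug; VEL=un; ASPECT=fe; TOR=ma


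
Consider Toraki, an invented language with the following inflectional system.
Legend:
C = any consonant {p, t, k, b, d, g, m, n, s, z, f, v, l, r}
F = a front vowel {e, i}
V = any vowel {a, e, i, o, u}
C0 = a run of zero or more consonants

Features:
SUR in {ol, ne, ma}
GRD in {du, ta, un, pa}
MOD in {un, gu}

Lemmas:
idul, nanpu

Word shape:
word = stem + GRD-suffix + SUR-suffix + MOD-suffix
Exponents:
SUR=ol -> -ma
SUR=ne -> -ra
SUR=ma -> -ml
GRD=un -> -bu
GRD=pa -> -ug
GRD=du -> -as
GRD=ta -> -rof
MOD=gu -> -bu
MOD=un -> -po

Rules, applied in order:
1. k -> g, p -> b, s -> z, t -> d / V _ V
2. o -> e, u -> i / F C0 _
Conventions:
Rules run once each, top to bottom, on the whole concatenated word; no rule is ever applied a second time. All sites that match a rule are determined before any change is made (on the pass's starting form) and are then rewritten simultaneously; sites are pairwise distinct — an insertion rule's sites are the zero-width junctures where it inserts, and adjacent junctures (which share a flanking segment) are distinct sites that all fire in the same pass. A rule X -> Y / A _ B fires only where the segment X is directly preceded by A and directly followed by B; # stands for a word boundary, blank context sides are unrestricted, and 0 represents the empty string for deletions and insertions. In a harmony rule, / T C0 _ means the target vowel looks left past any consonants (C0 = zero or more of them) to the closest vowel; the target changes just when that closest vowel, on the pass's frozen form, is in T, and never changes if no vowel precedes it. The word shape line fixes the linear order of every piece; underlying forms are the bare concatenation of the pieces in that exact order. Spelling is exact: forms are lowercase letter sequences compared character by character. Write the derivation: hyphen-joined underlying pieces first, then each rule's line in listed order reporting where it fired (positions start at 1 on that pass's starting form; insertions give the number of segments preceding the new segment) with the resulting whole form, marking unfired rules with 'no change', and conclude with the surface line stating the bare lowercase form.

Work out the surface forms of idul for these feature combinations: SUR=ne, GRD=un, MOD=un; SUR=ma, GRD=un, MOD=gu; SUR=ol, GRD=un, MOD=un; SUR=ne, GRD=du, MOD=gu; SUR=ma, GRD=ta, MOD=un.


cell SUR=ne, GRD=un, MOD=un:
underlying: idul-bu-ra-po
1. k -> g, p -> b, s -> z, t -> d / V _ V: fires at position(s) 9: idulburabo
2. o -> e, u -> i / F C0 _: fires at position(s) 3: idilburabo
surface: idilburabo

cell SUR=ma, GRD=un, MOD=gu:
underlying: idul-bu-ml-bu
1. k -> g, p -> b, s -> z, t -> d / V _ V: no change
2. o -> e, u -> i / F C0 _: fires at position(s) 3: idilbumlbu
surface: idilbumlbu

cell SUR=ol, GRD=un, MOD=un:
underlying: idul-bu-ma-po
1. k -> g, p -> b, s -> z, t -> d / V _ V: fires at position(s) 9: idulbumabo
2. o -> e, u -> i / F C0 _: fires at position(s) 3: idilbumabo
surface: idilbumabo

cell SUR=ne, GRD=du, MOD=gu:
underlying: idul-as-ra-bu
1. k -> g, p -> b, s -> z, t -> d / V _ V: no change
2. o -> e, u -> i / F C0 _: fires at position(s) 3: idilasrabu
surface: idilasrabu

cell SUR=ma, GRD=ta, MOD=un:
underlying: idul-rof-ml-po
1. k -> g, p -> b, s -> z, t -> d / V _ V: no change
2. o -> e, u -> i / F C0 _: fires at position(s) 3: idilrofmlpo
surface: idilrofmlpo


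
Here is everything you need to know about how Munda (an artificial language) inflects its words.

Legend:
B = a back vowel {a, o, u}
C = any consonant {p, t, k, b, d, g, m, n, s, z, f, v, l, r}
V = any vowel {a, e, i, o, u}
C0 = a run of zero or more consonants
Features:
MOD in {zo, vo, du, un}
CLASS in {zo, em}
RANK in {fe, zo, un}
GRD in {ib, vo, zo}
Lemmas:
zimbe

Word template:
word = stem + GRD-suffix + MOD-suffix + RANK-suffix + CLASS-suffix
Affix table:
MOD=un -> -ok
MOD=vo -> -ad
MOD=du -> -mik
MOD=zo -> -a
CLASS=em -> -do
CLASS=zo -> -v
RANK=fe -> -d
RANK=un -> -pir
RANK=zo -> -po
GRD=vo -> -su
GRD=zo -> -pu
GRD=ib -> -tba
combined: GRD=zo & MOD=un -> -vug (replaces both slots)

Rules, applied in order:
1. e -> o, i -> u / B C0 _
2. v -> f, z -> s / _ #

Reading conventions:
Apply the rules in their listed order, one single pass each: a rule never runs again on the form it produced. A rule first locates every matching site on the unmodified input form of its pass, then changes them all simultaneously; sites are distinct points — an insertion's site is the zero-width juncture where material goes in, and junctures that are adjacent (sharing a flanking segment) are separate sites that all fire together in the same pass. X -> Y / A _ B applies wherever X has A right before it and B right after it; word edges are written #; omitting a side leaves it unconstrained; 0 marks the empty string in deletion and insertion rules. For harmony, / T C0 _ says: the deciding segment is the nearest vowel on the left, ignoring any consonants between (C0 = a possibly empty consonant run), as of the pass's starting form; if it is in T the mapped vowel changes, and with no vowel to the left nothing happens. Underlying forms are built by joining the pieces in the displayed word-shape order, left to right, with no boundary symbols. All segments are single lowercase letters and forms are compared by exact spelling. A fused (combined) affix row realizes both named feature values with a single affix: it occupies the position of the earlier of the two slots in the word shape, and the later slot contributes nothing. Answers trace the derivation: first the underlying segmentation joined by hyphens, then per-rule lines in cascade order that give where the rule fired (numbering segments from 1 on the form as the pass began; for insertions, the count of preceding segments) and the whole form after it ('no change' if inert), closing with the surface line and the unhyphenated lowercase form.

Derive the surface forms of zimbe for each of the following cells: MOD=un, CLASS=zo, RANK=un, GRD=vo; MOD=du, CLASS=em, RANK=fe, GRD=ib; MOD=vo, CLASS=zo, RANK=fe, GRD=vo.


cell MOD=un, CLASS=zo, RANK=un, GRD=vo:
underlying: zimbe-su-ok-pir-v
1. e -> o, i -> u / B C0 _: fires at position(s) 11: zimbesuokpurv
2. v -> f, z -> s / _ #: fires at position(s) 13: zimbesuokpurf
surface: zimbesuokpurf

cell MOD=du, CLASS=em, RANK=fe, GRD=ib:
underlying: zimbe-tba-mik-d-do
1. e -> o, i -> u / B C0 _: fires at position(s) 10: zimbetbamukddo
2. v -> f, z -> s / _ #: no change
surface: zimbetbamukddo

cell MOD=vo, CLASS=zo, RANK=fe, GRD=vo:
underlying: zimbe-su-ad-d-v
1. e -> o, i -> u / B C0 _: no change
2. v -> f, z -> s / _ #: fires at position(s) 11: zimbesuaddf
surface: zimbesuaddf


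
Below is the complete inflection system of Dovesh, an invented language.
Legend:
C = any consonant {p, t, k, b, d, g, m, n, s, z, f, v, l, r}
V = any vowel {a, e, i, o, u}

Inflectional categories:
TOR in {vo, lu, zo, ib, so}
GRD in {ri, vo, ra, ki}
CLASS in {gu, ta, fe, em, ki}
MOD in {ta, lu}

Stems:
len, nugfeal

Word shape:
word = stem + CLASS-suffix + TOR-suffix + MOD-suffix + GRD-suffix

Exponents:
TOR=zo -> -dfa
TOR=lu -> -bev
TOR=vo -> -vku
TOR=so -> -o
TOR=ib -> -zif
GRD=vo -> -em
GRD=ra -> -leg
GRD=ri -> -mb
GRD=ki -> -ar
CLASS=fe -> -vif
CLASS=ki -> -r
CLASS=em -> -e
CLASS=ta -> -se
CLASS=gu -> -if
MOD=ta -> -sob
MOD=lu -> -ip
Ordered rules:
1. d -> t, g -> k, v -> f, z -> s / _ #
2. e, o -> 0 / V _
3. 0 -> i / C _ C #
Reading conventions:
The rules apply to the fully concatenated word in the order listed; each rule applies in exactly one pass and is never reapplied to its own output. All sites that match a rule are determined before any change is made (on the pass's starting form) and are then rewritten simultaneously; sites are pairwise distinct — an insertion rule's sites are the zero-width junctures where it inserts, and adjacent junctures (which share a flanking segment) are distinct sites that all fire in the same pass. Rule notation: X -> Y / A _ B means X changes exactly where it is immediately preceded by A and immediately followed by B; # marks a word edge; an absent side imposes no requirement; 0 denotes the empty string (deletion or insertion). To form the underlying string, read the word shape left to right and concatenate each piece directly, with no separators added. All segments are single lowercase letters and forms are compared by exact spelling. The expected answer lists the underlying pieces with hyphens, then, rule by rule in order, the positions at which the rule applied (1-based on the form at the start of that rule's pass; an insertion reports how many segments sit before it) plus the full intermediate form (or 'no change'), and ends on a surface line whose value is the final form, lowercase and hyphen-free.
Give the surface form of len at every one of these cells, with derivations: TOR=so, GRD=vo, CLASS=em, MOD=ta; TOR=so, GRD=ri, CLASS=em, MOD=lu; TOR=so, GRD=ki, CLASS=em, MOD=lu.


cell TOR=so, GRD=vo, CLASS=em, MOD=ta:
underlying: len-e-o-sob-em
1. d -> t, g -> k, v -> f, z -> s / _ #: no change
2. e, o -> 0 / V _: fires at position(s) 5: lenesobem
3. 0 -> i / C _ C #: no change
surface: lenesobem

cell TOR=so, GRD=ri, CLASS=em, MOD=lu:
underlying: len-e-o-ip-mb
1. d -> t, g -> k, v -> f, z -> s / _ #: no change
2. e, o -> 0 / V _: fires at position(s) 5: leneipmb
3. 0 -> i / C _ C #: inserts after position(s) 7: leneipmib
surface: leneipmib

cell TOR=so, GRD=ki, CLASS=em, MOD=lu:
underlying: len-e-o-ip-ar
1. d -> t, g -> k, v -> f, z -> s / _ #: no change
2. e, o -> 0 / V _: fires at position(s) 5: leneipar
3. 0 -> i / C _ C #: no change
surface: leneipar


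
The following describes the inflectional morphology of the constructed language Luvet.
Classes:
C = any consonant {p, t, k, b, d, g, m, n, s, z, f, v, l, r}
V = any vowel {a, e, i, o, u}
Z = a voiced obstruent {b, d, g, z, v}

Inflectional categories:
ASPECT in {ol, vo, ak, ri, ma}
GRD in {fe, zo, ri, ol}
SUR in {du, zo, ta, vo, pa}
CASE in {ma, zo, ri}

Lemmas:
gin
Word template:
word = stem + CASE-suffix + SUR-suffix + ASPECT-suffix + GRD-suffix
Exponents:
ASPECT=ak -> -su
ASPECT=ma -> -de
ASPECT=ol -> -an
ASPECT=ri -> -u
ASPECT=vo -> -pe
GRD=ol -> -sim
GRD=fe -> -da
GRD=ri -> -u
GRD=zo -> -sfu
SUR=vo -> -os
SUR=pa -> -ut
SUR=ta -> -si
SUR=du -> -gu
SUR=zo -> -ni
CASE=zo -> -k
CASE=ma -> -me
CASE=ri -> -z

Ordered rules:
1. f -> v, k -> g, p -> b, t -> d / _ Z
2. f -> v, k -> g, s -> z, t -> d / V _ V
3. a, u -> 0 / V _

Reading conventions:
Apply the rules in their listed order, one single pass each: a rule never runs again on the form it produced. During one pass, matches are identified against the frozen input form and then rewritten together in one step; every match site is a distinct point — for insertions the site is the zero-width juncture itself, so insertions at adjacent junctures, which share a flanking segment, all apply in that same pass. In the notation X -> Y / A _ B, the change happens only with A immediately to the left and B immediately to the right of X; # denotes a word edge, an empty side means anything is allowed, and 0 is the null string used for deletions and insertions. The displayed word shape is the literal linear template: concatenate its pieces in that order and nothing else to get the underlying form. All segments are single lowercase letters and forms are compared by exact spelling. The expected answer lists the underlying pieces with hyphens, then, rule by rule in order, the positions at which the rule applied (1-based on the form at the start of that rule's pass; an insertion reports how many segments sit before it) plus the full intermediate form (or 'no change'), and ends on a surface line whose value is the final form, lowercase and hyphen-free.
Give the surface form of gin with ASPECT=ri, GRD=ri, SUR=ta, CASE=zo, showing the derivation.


underlying: gin-k-si-u-u
1. f -> v, k -> g, p -> b, t -> d / _ Z: no change
2. f -> v, k -> g, s -> z, t -> d / V _ V: no change
3. a, u -> 0 / V _: fires at position(s) 7, 8: ginksi
surface: ginksi


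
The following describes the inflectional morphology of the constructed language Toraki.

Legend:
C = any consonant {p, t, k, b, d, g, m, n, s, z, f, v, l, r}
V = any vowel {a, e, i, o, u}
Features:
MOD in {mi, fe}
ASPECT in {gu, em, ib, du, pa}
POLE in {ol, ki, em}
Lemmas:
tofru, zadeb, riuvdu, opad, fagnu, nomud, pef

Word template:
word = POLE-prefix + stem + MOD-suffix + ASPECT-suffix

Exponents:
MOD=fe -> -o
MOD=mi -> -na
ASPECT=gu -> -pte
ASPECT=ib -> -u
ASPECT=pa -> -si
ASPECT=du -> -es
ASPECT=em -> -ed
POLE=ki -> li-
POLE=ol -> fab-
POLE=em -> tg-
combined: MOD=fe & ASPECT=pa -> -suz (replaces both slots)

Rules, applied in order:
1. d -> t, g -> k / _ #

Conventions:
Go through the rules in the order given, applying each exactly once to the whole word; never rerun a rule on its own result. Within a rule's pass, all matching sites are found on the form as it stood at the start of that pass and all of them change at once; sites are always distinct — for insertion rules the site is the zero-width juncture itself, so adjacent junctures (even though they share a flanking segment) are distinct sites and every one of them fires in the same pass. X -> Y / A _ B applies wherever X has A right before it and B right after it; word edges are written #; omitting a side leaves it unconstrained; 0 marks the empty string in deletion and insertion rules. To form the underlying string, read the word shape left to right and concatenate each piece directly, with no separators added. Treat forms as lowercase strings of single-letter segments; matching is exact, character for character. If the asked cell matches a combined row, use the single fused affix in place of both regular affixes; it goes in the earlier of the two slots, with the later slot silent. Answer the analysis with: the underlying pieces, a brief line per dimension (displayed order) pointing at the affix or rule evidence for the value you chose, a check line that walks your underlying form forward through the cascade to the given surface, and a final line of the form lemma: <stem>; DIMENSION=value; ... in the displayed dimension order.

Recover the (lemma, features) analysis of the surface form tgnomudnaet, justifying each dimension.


underlying: tg-nomud-na-ed
MOD=mi - signalled by the affix -na
ASPECT=em - signalled by the affix -ed
POLE=em - signalled by the affix tg-
check: tgnomudnaed -> tgnomudnaet
lemma: nomud; MOD=mi; ASPECT=em; POLE=em


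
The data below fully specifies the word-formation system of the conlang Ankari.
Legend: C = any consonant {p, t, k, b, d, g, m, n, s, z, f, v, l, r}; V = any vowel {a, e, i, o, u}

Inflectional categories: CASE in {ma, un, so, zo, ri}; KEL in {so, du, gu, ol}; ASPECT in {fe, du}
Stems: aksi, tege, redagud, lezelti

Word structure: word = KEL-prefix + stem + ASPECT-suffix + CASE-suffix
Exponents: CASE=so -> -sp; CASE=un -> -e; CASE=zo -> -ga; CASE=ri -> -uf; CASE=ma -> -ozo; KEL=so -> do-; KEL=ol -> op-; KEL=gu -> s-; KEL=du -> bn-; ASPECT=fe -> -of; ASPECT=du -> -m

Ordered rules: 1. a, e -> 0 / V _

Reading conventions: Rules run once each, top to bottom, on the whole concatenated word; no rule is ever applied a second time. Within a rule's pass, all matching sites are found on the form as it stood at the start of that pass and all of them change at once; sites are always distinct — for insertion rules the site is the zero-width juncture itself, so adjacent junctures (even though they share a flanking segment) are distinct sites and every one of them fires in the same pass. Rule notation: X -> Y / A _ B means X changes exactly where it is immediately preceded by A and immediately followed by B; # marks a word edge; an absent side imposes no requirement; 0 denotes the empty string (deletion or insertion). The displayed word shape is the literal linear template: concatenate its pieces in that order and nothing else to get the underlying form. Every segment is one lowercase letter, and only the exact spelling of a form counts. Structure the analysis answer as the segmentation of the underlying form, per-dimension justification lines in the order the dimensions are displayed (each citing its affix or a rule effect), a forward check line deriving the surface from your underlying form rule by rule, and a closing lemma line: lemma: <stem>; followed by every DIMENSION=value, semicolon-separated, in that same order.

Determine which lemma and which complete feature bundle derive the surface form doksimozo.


underlying: do-aksi-m-ozo
CASE=ma - signalled by the affix -ozo
KEL=so - signalled by the affix do-
ASPECT=du - signalled by the affix -m
check: doaksimozo -> doksimozo
lemma: aksi; CASE=ma; KEL=so; ASPECT=du


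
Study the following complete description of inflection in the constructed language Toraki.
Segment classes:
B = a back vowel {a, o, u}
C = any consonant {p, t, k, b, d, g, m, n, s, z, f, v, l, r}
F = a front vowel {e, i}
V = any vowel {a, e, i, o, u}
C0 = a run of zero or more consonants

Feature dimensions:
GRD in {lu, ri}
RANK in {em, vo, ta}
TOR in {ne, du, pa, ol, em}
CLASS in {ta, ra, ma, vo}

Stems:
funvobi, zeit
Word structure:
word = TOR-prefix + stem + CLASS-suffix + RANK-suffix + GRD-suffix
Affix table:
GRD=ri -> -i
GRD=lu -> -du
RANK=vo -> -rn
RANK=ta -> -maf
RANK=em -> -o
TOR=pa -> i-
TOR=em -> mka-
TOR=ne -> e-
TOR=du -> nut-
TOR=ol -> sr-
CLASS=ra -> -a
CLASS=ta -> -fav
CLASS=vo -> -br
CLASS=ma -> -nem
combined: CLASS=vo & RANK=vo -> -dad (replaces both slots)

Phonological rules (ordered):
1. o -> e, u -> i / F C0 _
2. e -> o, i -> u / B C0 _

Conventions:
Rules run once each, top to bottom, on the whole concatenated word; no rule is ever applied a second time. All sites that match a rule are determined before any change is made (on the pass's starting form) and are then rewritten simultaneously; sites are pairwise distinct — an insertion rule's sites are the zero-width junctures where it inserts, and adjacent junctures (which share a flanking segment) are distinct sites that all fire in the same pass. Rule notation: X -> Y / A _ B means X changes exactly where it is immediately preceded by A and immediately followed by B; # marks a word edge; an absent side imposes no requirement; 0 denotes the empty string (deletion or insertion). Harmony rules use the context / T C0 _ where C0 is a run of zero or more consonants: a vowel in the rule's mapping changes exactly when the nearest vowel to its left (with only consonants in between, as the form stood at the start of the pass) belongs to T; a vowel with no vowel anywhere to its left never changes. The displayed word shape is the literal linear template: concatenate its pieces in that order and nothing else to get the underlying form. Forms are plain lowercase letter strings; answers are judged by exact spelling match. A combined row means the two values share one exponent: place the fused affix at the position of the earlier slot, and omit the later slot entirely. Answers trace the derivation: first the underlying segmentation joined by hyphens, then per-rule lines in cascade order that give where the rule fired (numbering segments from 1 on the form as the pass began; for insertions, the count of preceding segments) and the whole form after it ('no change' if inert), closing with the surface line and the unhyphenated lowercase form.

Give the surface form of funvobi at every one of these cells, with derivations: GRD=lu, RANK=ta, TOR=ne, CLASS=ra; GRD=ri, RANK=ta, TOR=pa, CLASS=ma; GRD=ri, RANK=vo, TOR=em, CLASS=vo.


cell GRD=lu, RANK=ta, TOR=ne, CLASS=ra:
underlying: e-funvobi-a-maf-du
1. o -> e, u -> i / F C0 _: fires at position(s) 3: efinvobiamafdu
2. e -> o, i -> u / B C0 _: fires at position(s) 8: efinvobuamafdu
surface: efinvobuamafdu

cell GRD=ri, RANK=ta, TOR=pa, CLASS=ma:
underlying: i-funvobi-nem-maf-i
1. o -> e, u -> i / F C0 _: fires at position(s) 3: ifinvobinemmafi
2. e -> o, i -> u / B C0 _: fires at position(s) 8, 15: ifinvobunemmafu
surface: ifinvobunemmafu

cell GRD=ri, RANK=vo, TOR=em, CLASS=vo:
underlying: mka-funvobi-dad-i
1. o -> e, u -> i / F C0 _: no change
2. e -> o, i -> u / B C0 _: fires at position(s) 10, 14: mkafunvobudadu
surface: mkafunvobudadu


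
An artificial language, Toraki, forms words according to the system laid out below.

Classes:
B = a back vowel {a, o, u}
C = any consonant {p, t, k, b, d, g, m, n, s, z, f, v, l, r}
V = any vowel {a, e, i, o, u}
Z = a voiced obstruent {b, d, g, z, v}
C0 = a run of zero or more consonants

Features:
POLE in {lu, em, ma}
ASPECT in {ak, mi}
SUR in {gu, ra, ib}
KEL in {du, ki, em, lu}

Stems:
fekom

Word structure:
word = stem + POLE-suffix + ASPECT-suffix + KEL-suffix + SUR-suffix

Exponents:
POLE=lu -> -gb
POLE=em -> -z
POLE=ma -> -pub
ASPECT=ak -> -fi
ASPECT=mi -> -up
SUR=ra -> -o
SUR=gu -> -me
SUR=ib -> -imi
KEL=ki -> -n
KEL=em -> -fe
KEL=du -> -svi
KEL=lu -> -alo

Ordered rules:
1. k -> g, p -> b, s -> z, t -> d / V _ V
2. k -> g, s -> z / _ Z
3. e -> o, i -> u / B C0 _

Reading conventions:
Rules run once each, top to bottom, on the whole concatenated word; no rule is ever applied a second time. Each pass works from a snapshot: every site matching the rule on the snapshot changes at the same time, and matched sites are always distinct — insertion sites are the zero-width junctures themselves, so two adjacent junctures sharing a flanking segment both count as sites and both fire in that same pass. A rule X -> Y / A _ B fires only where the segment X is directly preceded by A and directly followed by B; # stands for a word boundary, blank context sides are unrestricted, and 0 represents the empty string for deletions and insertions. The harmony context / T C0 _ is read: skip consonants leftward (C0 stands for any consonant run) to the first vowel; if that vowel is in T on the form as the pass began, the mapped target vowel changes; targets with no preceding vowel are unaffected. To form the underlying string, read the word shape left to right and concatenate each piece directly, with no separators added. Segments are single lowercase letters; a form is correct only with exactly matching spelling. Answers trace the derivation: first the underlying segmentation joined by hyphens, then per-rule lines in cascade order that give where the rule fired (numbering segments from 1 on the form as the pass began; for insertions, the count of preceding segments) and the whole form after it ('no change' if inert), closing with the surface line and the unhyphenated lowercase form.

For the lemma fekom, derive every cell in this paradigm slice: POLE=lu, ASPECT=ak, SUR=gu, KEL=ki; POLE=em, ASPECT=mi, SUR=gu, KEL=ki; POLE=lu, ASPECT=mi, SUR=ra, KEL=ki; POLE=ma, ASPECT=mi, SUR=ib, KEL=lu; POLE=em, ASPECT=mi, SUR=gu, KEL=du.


cell POLE=lu, ASPECT=ak, SUR=gu, KEL=ki:
underlying: fekom-gb-fi-n-me
1. k -> g, p -> b, s -> z, t -> d / V _ V: fires at position(s) 3: fegomgbfinme
2. k -> g, s -> z / _ Z: no change
3. e -> o, i -> u / B C0 _: fires at position(s) 9: fegomgbfunme
surface: fegomgbfunme

cell POLE=em, ASPECT=mi, SUR=gu, KEL=ki:
underlying: fekom-z-up-n-me
1. k -> g, p -> b, s -> z, t -> d / V _ V: fires at position(s) 3: fegomzupnme
2. k -> g, s -> z / _ Z: no change
3. e -> o, i -> u / B C0 _: fires at position(s) 11: fegomzupnmo
surface: fegomzupnmo

cell POLE=lu, ASPECT=mi, SUR=ra, KEL=ki:
underlying: fekom-gb-up-n-o
1. k -> g, p -> b, s -> z, t -> d / V _ V: fires at position(s) 3: fegomgbupno
2. k -> g, s -> z / _ Z: no change
3. e -> o, i -> u / B C0 _: no change
surface: fegomgbupno

cell POLE=ma, ASPECT=mi, SUR=ib, KEL=lu:
underlying: fekom-pub-up-alo-imi
1. k -> g, p -> b, s -> z, t -> d / V _ V: fires at position(s) 3, 10: fegompububaloimi
2. k -> g, s -> z / _ Z: no change
3. e -> o, i -> u / B C0 _: fires at position(s) 14: fegompububaloumi
surface: fegompububaloumi

cell POLE=em, ASPECT=mi, SUR=gu, KEL=du:
underlying: fekom-z-up-svi-me
1. k -> g, p -> b, s -> z, t -> d / V _ V: fires at position(s) 3: fegomzupsvime
2. k -> g, s -> z / _ Z: fires at position(s) 9: fegomzupzvime
3. e -> o, i -> u / B C0 _: fires at position(s) 11: fegomzupzvume
surface: fegomzupzvume


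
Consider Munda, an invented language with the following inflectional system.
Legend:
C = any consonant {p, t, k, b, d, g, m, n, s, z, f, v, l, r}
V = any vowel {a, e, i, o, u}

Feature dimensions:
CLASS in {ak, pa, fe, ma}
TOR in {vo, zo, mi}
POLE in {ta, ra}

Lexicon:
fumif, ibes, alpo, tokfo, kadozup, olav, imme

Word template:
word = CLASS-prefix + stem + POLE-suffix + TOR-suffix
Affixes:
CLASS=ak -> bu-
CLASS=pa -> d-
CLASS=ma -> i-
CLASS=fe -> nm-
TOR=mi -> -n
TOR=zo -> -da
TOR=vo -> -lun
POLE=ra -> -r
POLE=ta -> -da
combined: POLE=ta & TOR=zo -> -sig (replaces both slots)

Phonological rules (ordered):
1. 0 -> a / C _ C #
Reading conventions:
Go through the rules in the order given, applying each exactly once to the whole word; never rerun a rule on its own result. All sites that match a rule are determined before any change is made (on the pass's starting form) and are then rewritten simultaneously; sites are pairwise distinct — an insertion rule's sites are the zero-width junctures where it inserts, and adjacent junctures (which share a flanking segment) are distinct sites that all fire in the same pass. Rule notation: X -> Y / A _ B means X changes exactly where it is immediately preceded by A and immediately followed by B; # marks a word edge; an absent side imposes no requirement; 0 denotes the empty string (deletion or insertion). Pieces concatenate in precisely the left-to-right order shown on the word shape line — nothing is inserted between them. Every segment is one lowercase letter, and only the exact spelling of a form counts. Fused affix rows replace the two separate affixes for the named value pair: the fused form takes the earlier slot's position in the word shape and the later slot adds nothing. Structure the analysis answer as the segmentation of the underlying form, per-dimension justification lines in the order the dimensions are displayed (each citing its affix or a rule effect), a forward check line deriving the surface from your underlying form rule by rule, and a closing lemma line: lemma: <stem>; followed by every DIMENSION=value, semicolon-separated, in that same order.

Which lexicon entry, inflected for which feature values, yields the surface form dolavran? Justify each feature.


underlying: d-olav-r-n
CLASS=pa - signalled by the affix d-
TOR=mi - signalled by the affix -n
POLE=ra - signalled by the affix -r
check: dolavrn -> dolavran
lemma: olav; CLASS=pa; TOR=mi; POLE=ra


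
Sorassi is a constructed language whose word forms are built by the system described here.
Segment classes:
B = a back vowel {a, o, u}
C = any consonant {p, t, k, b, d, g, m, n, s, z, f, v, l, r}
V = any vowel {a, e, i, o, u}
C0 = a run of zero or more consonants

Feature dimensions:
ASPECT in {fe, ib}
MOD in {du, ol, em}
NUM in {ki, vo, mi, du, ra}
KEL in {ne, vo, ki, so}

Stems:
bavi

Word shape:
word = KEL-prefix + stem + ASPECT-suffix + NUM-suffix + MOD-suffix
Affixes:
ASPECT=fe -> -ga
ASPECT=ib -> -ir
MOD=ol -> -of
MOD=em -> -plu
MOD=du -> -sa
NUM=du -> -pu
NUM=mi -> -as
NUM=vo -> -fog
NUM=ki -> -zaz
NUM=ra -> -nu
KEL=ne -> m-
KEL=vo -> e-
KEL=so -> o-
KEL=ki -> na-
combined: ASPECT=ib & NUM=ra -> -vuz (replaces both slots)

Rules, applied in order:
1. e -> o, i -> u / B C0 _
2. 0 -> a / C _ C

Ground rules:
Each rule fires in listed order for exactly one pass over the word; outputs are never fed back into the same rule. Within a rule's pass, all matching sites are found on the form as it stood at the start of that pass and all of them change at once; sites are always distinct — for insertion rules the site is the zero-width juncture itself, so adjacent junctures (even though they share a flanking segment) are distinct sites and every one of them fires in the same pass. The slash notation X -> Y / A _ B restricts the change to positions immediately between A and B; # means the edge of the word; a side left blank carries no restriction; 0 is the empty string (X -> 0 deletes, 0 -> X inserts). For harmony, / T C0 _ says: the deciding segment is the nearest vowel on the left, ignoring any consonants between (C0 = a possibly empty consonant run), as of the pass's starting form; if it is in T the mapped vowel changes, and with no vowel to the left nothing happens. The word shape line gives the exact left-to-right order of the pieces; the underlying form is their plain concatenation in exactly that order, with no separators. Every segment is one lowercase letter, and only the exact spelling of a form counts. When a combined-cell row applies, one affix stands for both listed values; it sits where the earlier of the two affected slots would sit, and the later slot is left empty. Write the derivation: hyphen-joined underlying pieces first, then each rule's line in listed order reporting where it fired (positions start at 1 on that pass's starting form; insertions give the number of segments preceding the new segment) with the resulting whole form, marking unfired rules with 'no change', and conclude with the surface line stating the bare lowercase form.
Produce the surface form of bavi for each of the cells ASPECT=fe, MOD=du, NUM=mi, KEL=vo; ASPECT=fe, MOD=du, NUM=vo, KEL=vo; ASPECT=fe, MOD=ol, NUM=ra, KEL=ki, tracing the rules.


cell ASPECT=fe, MOD=du, NUM=mi, KEL=vo:
underlying: e-bavi-ga-as-sa
1. e -> o, i -> u / B C0 _: fires at position(s) 5: ebavugaassa
2. 0 -> a / C _ C: inserts after position(s) 9: ebavugaasasa
surface: ebavugaasasa

cell ASPECT=fe, MOD=du, NUM=vo, KEL=vo:
underlying: e-bavi-ga-fog-sa
1. e -> o, i -> u / B C0 _: fires at position(s) 5: ebavugafogsa
2. 0 -> a / C _ C: inserts after position(s) 10: ebavugafogasa
surface: ebavugafogasa

cell ASPECT=fe, MOD=ol, NUM=ra, KEL=ki:
underlying: na-bavi-ga-nu-of
1. e -> o, i -> u / B C0 _: fires at position(s) 6: nabavuganuof
2. 0 -> a / C _ C: no change
surface: nabavuganuof


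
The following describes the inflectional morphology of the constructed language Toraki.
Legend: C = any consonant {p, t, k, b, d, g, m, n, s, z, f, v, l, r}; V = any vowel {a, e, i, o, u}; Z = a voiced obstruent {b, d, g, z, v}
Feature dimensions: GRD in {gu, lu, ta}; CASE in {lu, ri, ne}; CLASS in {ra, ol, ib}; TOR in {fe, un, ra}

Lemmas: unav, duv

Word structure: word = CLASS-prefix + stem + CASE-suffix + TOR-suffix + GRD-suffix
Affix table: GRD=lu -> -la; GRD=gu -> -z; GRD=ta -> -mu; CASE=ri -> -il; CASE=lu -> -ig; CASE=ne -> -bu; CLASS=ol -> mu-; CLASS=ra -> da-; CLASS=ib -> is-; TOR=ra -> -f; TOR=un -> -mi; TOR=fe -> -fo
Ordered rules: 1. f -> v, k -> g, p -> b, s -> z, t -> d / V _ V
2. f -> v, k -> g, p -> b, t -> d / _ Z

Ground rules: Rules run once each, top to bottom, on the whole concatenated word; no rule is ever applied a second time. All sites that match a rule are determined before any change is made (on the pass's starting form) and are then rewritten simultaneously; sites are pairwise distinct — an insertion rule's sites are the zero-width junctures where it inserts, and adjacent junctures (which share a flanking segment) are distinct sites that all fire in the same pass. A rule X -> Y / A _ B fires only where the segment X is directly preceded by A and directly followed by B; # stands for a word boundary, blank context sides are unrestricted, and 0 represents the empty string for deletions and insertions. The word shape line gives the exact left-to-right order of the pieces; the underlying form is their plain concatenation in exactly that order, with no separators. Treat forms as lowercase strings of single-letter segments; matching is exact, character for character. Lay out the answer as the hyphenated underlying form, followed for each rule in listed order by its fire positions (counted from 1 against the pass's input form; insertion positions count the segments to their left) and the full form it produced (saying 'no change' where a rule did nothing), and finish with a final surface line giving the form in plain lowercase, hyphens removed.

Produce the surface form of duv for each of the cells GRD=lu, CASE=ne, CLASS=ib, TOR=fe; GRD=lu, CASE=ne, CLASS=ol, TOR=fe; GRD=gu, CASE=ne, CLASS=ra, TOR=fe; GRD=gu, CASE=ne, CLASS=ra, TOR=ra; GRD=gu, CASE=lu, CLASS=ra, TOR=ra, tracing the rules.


cell GRD=lu, CASE=ne, CLASS=ib, TOR=fe:
underlying: is-duv-bu-fo-la
1. f -> v, k -> g, p -> b, s -> z, t -> d / V _ V: fires at position(s) 8: isduvbuvola
2. f -> v, k -> g, p -> b, t -> d / _ Z: no change
surface: isduvbuvola

cell GRD=lu, CASE=ne, CLASS=ol, TOR=fe:
underlying: mu-duv-bu-fo-la
1. f -> v, k -> g, p -> b, s -> z, t -> d / V _ V: fires at position(s) 8: muduvbuvola
2. f -> v, k -> g, p -> b, t -> d / _ Z: no change
surface: muduvbuvola

cell GRD=gu, CASE=ne, CLASS=ra, TOR=fe:
underlying: da-duv-bu-fo-z
1. f -> v, k -> g, p -> b, s -> z, t -> d / V _ V: fires at position(s) 8: daduvbuvoz
2. f -> v, k -> g, p -> b, t -> d / _ Z: no change
surface: daduvbuvoz

cell GRD=gu, CASE=ne, CLASS=ra, TOR=ra:
underlying: da-duv-bu-f-z
1. f -> v, k -> g, p -> b, s -> z, t -> d / V _ V: no change
2. f -> v, k -> g, p -> b, t -> d / _ Z: fires at position(s) 8: daduvbuvz
surface: daduvbuvz

cell GRD=gu, CASE=lu, CLASS=ra, TOR=ra:
underlying: da-duv-ig-f-z
1. f -> v, k -> g, p -> b, s -> z, t -> d / V _ V: no change
2. f -> v, k -> g, p -> b, t -> d / _ Z: fires at position(s) 8: daduvigvz
surface: daduvigvz


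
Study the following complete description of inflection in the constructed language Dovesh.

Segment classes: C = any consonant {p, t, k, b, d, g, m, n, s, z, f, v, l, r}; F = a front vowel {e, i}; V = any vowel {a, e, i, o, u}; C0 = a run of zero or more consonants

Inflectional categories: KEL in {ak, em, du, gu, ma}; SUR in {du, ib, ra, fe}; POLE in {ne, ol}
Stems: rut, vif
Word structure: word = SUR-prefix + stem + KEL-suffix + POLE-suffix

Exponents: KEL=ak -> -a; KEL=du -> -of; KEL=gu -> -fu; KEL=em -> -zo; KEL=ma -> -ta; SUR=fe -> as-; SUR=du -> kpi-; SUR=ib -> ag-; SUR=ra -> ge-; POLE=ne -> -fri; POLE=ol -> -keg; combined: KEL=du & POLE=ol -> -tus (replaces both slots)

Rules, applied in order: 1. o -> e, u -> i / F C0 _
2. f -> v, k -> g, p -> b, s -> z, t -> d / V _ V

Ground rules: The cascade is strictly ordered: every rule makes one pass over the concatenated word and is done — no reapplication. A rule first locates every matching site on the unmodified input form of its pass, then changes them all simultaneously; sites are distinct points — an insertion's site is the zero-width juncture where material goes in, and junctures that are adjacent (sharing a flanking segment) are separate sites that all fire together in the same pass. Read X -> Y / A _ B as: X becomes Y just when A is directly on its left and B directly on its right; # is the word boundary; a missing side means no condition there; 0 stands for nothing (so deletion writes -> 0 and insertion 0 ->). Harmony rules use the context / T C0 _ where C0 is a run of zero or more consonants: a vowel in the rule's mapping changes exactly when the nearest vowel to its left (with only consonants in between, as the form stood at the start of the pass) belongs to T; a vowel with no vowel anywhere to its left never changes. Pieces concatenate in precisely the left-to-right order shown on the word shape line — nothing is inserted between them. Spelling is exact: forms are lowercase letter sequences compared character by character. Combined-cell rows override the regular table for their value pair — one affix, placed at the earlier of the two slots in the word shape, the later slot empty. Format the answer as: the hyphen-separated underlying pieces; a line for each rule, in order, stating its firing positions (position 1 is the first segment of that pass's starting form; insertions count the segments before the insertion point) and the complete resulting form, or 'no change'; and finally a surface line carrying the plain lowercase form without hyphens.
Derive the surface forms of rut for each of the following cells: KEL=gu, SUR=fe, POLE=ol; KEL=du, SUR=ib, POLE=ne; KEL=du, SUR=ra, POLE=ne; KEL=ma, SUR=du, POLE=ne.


cell KEL=gu, SUR=fe, POLE=ol:
underlying: as-rut-fu-keg
1. o -> e, u -> i / F C0 _: no change
2. f -> v, k -> g, p -> b, s -> z, t -> d / V _ V: fires at position(s) 8: asrutfugeg
surface: asrutfugeg

cell KEL=du, SUR=ib, POLE=ne:
underlying: ag-rut-of-fri
1. o -> e, u -> i / F C0 _: no change
2. f -> v, k -> g, p -> b, s -> z, t -> d / V _ V: fires at position(s) 5: agrudoffri
surface: agrudoffri

cell KEL=du, SUR=ra, POLE=ne:
underlying: ge-rut-of-fri
1. o -> e, u -> i / F C0 _: fires at position(s) 4: geritoffri
2. f -> v, k -> g, p -> b, s -> z, t -> d / V _ V: fires at position(s) 5: geridoffri
surface: geridoffri

cell KEL=ma, SUR=du, POLE=ne:
underlying: kpi-rut-ta-fri
1. o -> e, u -> i / F C0 _: fires at position(s) 5: kpirittafri
2. f -> v, k -> g, p -> b, s -> z, t -> d / V _ V: no change
surface: kpirittafri


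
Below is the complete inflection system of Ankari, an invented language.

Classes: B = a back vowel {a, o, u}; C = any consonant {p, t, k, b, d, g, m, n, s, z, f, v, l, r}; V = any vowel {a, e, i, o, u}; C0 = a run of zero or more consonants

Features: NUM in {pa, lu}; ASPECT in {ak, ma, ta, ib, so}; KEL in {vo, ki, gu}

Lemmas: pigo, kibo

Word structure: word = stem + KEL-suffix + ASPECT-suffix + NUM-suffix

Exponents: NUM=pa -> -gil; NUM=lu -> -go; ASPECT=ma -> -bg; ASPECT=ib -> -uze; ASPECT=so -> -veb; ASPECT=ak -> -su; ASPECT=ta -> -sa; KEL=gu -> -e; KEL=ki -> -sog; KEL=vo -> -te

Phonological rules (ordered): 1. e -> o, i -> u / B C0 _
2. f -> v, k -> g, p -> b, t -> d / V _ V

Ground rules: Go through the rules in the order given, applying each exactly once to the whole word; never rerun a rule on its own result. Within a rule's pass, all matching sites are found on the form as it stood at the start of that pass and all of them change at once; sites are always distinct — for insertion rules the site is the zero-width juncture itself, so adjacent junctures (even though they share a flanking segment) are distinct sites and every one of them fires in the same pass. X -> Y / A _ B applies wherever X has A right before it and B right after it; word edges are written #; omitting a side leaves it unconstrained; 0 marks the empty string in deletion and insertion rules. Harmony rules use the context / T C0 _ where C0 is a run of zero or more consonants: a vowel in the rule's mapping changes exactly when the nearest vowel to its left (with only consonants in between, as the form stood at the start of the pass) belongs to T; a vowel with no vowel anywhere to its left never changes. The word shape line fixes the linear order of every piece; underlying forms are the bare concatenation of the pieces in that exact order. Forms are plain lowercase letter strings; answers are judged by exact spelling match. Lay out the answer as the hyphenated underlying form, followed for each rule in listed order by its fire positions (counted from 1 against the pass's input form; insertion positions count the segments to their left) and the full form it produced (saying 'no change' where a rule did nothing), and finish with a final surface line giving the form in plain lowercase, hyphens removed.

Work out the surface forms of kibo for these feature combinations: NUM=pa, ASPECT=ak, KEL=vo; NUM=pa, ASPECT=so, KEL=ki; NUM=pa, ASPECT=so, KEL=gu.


cell NUM=pa, ASPECT=ak, KEL=vo:
underlying: kibo-te-su-gil
1. e -> o, i -> u / B C0 _: fires at position(s) 6, 10: kibotosugul
2. f -> v, k -> g, p -> b, t -> d / V _ V: fires at position(s) 5: kibodosugul
surface: kibodosugul

cell NUM=pa, ASPECT=so, KEL=ki:
underlying: kibo-sog-veb-gil
1. e -> o, i -> u / B C0 _: fires at position(s) 9: kibosogvobgil
2. f -> v, k -> g, p -> b, t -> d / V _ V: no change
surface: kibosogvobgil

cell NUM=pa, ASPECT=so, KEL=gu:
underlying: kibo-e-veb-gil
1. e -> o, i -> u / B C0 _: fires at position(s) 5: kiboovebgil
2. f -> v, k -> g, p -> b, t -> d / V _ V: no change
surface: kiboovebgil
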